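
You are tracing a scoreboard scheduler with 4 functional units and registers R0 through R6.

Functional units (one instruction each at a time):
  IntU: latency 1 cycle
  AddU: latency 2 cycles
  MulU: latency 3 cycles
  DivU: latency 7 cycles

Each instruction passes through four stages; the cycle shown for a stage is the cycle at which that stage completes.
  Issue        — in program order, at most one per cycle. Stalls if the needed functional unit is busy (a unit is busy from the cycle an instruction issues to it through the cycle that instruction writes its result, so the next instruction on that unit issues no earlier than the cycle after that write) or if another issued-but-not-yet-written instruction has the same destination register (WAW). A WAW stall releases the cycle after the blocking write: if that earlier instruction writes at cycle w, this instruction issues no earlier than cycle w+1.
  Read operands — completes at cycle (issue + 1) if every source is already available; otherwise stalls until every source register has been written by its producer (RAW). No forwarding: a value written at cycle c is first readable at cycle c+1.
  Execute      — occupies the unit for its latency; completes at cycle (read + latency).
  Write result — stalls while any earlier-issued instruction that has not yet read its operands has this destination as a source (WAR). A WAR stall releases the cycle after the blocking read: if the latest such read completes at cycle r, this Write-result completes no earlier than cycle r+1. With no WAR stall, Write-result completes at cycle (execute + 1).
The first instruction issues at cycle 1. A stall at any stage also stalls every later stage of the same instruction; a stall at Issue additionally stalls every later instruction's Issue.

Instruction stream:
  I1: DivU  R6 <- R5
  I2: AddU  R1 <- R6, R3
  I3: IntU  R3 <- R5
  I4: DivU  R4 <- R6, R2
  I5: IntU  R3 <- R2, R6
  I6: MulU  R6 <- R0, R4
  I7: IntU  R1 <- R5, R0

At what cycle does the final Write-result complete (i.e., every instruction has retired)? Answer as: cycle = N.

cycle 1: I1 issues→DivU
cycle 2: I1 reads, I2 issues→AddU
cycle 3: I3 issues→IntU
cycle 4: I3 reads
cycle 5: I3 exec-done
cycle 9: I1 exec-done
cycle 10: I1 writes R6
cycle 11: I2 reads, I4 issues→DivU
cycle 12: I3 writes R3, I4 reads
cycle 13: I2 exec-done, I5 issues→IntU
cycle 14: I2 writes R1, I5 reads, I6 issues→MulU
cycle 15: I5 exec-done
cycle 16: I5 writes R3
cycle 17: I7 issues→IntU
cycle 18: I7 reads
cycle 19: I4 exec-done, I7 exec-done
cycle 20: I4 writes R4, I7 writes R1
cycle 21: I6 reads
cycle 24: I6 exec-done
cycle 25: I6 writes R6

cycle = 25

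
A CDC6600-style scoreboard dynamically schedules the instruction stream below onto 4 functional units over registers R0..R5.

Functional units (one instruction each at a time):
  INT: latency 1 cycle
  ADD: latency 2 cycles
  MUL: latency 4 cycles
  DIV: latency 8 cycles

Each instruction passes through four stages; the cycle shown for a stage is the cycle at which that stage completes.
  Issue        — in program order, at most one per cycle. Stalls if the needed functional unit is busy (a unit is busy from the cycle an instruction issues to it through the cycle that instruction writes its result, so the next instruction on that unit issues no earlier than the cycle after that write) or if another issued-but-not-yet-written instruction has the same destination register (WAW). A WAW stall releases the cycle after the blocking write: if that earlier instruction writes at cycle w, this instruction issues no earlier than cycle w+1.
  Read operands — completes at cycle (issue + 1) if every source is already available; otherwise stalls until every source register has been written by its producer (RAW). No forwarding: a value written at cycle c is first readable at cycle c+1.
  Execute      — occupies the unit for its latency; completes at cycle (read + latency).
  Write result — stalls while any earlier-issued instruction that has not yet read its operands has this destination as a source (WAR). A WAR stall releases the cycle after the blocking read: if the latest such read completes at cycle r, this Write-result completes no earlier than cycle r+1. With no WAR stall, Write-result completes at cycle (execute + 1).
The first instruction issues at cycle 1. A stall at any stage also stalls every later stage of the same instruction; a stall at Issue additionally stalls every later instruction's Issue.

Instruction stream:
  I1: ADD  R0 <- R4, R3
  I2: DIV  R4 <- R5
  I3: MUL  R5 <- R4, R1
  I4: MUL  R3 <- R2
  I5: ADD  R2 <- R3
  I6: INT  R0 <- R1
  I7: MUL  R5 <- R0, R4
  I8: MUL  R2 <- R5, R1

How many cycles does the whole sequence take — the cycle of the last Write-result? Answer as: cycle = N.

[1] issue I1 (ADD)
[2] I1 read-ops | issue I2 (DIV)
[3] I2 read-ops | issue I3 (MUL)
[4] I1 finished on ADD
[5] I1→R0
[11] I2 finished on DIV
[12] I2→R4
[13] I3 read-ops
[17] I3 finished on MUL
[18] I3→R5
[19] issue I4 (MUL)
[20] I4 read-ops | issue I5 (ADD)
[21] issue I6 (INT)
[22] I6 read-ops
[23] I6 finished on INT
[24] I4 finished on MUL | I6→R0
[25] I4→R3
[26] I5 read-ops | issue I7 (MUL)
[27] I7 read-ops
[28] I5 finished on ADD
[29] I5→R2
[31] I7 finished on MUL
[32] I7→R5
[33] issue I8 (MUL)
[34] I8 read-ops
[38] I8 finished on MUL
[39] I8→R2

cycle = 39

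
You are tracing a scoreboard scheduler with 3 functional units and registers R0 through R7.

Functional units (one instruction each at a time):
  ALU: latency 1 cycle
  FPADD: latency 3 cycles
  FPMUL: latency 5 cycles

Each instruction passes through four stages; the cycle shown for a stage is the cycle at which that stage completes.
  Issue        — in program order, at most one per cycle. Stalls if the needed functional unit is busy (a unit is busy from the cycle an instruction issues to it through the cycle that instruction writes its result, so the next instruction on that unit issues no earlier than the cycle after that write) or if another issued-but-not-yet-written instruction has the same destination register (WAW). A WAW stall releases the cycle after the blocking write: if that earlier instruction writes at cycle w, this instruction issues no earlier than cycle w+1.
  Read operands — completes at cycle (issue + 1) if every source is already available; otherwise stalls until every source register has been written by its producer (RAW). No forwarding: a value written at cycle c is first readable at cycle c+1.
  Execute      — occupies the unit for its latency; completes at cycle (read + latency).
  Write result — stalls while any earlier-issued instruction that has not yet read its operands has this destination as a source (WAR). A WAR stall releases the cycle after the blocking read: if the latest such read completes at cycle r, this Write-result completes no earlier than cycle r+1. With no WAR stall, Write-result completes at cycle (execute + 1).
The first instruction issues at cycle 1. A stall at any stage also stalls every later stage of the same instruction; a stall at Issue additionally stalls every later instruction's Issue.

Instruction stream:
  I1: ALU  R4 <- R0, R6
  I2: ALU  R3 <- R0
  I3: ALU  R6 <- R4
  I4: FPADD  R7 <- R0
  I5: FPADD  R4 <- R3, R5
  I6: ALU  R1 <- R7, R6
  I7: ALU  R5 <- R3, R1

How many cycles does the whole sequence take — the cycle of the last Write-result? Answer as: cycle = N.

cycle = 24

1) issue 1, read 2, done 3, write 4
2) issue 5, read 6, done 7, write 8  <struct: ALU busy until I1 writes@4>
3) issue 9, read 10, done 11, write 12  <struct: ALU busy until I2 writes@8>
4) issue 10, read 11, done 14, write 15
5) issue 16, read 17, done 20, write 21  <struct: FPADD busy until I4 writes@15>
6) issue 17, read 18, done 19, write 20
7) issue 21, read 22, done 23, write 24  <struct: ALU busy until I6 writes@20>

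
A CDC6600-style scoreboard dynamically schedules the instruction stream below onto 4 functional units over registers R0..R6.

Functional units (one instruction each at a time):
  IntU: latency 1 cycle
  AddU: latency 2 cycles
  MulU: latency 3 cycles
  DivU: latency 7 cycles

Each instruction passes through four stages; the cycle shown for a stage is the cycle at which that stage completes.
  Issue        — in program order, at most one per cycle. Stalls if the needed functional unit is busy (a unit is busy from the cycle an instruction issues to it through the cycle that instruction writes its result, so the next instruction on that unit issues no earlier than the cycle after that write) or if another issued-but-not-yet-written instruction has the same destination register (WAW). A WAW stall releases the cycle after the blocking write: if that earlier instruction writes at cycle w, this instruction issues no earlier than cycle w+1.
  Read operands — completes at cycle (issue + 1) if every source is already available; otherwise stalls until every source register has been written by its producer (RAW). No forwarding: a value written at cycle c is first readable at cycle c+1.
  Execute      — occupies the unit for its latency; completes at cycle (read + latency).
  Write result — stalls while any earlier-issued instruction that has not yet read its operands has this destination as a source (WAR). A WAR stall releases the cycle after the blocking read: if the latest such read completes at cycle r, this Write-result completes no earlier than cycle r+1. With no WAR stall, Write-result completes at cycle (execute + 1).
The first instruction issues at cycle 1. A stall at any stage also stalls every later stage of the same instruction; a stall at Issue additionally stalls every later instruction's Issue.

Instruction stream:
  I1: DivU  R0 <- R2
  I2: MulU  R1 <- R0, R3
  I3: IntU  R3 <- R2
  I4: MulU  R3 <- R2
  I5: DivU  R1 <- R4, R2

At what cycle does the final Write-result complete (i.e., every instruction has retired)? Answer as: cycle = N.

cycle = 26

[I1] 1/2/9/10
[I2] 2/11/14/15  (RAW R0: wait I1 write@10)
[I3] 3/4/5/12  (WAR R3: wait I2 read@11)
[I4] 16/17/20/21  (struct: MulU busy until I2 writes@15)
[I5] 17/18/25/26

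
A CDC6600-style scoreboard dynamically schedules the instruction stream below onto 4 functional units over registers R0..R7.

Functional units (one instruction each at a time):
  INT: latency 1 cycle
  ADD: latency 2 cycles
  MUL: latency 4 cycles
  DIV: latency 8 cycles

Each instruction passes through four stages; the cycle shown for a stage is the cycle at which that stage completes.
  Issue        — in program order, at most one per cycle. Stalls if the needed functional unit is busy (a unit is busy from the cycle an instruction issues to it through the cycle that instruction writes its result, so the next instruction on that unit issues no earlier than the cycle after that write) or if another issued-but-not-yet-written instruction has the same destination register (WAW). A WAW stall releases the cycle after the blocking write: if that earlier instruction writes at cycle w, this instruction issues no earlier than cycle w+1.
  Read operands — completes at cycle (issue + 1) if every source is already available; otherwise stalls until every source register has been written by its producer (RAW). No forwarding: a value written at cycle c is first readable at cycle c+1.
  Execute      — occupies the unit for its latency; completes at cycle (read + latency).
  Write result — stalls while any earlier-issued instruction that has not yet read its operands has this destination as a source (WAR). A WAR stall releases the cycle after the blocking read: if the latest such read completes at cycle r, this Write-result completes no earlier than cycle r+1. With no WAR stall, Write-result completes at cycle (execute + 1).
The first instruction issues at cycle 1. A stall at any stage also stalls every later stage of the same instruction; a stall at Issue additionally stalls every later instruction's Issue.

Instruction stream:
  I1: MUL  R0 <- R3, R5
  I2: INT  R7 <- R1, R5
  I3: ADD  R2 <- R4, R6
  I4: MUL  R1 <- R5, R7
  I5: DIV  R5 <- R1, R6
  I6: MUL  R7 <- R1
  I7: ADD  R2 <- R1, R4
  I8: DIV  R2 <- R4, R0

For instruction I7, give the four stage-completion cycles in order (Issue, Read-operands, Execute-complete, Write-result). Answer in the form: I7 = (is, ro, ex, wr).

[I1] 1/2/6/7
[I2] 2/3/4/5
[I3] 3/4/6/7
[I4] 8/9/13/14  (struct: MUL busy until I1 writes@7)
[I5] 9/15/23/24  (RAW R1: wait I4 write@14)
[I6] 15/16/20/21  (struct: MUL busy until I4 writes@14)
[I7] 16/17/19/20
[I8] 25/26/34/35  (struct: DIV busy until I5 writes@24)

I7 = (16, 17, 19, 20)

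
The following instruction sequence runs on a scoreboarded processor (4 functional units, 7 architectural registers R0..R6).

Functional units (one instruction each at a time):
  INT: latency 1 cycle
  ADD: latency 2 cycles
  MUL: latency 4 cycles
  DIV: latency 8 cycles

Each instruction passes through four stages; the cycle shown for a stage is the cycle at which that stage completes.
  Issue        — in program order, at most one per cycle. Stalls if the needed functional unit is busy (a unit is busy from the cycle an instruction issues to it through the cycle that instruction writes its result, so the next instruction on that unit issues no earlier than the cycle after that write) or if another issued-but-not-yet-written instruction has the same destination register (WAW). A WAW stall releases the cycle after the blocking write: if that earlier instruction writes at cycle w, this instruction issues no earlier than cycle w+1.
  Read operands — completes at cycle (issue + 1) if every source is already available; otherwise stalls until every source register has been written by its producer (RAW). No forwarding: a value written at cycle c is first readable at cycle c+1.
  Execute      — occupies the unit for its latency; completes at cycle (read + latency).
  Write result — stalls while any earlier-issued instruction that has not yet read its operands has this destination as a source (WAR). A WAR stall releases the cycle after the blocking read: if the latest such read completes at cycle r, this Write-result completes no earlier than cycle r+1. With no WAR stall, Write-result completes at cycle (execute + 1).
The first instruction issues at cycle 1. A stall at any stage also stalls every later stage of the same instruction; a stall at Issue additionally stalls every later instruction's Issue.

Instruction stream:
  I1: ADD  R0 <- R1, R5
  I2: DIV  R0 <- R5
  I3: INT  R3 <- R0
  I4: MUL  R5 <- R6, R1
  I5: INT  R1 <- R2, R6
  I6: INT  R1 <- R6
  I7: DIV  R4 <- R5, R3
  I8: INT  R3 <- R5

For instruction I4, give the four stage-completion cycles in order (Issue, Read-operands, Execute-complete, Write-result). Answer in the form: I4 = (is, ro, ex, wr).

I4 = (8, 9, 13, 14)

[1] issue I1 (ADD)
[2] I1 read-ops
[4] I1 finished on ADD
[5] I1→R0
[6] issue I2 (DIV)
[7] I2 read-ops · issue I3 (INT)
[8] issue I4 (MUL)
[9] I4 read-ops
[13] I4 finished on MUL
[14] I4→R5
[15] I2 finished on DIV
[16] I2→R0
[17] I3 read-ops
[18] I3 finished on INT
[19] I3→R3
[20] issue I5 (INT)
[21] I5 read-ops
[22] I5 finished on INT
[23] I5→R1
[24] issue I6 (INT)
[25] I6 read-ops · issue I7 (DIV)
[26] I6 finished on INT · I7 read-ops
[27] I6→R1
[28] issue I8 (INT)
[29] I8 read-ops
[30] I8 finished on INT
[31] I8→R3
[34] I7 finished on DIV
[35] I7→R4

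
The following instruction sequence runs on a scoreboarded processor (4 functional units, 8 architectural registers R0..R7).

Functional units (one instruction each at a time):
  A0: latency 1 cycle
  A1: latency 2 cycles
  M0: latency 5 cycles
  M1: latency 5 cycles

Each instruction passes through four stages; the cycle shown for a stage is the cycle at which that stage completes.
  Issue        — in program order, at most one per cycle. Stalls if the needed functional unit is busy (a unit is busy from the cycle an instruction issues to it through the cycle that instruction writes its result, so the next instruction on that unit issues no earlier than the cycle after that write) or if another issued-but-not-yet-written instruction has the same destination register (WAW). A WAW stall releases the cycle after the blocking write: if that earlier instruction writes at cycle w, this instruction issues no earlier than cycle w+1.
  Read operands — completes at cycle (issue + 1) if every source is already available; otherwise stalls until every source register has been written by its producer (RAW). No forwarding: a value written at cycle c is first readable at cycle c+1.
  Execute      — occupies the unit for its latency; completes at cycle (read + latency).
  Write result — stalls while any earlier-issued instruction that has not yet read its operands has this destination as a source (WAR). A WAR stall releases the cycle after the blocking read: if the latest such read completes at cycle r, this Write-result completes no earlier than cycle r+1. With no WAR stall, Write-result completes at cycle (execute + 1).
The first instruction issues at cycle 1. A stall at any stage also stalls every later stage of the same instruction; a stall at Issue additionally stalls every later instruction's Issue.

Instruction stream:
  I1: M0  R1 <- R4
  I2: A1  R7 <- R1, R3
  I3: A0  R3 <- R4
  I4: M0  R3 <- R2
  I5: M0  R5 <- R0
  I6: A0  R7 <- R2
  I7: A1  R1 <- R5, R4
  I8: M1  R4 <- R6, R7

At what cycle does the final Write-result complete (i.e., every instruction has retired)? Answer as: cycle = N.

cycle = 30

t=1  I1→M0
t=2  I1 RO · I2→A1
t=3  I3→A0
t=4  I3 RO
t=5  I3 EX
t=7  I1 EX
t=8  I1 WR R1
t=9  I2 RO
t=10  I3 WR R3
t=11  I2 EX · I4→M0
t=12  I2 WR R7 · I4 RO
t=17  I4 EX
t=18  I4 WR R3
t=19  I5→M0
t=20  I5 RO · I6→A0
t=21  I6 RO · I7→A1
t=22  I6 EX · I8→M1
t=23  I6 WR R7
t=24  I8 RO
t=25  I5 EX
t=26  I5 WR R5
t=27  I7 RO
t=29  I7 EX · I8 EX
t=30  I7 WR R1 · I8 WR R4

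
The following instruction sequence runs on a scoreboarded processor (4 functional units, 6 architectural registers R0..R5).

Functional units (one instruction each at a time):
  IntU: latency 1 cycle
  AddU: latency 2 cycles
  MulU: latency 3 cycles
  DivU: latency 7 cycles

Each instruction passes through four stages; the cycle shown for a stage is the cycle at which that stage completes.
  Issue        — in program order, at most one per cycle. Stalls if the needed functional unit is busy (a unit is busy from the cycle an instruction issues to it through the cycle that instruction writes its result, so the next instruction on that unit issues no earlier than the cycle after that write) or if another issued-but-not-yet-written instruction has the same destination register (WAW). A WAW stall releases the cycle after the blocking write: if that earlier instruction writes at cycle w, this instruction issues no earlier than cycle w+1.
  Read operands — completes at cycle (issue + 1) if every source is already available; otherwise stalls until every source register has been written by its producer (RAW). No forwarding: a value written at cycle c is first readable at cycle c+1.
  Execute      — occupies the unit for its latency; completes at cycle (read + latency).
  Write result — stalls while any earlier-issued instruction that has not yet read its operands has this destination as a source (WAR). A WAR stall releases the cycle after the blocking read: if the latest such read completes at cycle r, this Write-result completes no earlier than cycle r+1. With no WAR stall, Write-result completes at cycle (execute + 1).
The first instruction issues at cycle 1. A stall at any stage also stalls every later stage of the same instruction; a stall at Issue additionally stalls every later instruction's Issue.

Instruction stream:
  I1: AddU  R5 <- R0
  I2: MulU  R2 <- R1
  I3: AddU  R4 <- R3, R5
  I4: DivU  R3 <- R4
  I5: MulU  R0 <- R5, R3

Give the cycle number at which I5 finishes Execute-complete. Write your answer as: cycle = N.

  I1 | 1 | 2 | 4 | 5
  I2 | 2 | 3 | 6 | 7
  I3 | 6 | 7 | 9 | 10   struct: AddU busy until I1 writes@5
  I4 | 7 | 11 | 18 | 19   RAW R4: wait I3 write@10
  I5 | 8 | 20 | 23 | 24   RAW R3: wait I4 write@19

cycle = 23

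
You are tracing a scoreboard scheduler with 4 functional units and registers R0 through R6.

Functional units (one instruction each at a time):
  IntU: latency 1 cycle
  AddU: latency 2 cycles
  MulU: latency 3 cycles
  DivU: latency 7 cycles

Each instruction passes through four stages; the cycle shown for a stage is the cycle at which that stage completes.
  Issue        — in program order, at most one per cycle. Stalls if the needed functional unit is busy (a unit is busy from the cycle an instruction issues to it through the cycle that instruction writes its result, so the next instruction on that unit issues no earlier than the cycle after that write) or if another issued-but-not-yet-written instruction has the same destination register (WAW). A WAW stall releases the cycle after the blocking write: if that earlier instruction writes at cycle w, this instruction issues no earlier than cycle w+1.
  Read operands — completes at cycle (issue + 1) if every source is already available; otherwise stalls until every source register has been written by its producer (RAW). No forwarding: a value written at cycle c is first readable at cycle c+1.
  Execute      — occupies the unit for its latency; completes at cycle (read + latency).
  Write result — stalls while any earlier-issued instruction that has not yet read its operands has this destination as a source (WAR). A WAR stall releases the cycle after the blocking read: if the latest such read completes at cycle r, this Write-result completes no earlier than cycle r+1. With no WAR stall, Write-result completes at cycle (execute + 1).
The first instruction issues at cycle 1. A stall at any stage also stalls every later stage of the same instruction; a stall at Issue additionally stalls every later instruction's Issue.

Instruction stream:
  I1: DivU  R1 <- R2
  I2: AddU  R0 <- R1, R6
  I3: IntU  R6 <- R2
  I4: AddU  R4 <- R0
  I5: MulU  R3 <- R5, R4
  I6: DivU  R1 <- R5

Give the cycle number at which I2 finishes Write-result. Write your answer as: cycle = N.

c1: I1 issues→DivU
c2: I1 reads, I2 issues→AddU
c3: I3 issues→IntU
c4: I3 reads
c5: I3 exec-done
c9: I1 exec-done
c10: I1 writes R1
c11: I2 reads
c12: I3 writes R6
c13: I2 exec-done
c14: I2 writes R0
c15: I4 issues→AddU
c16: I4 reads, I5 issues→MulU
c17: I6 issues→DivU
c18: I4 exec-done, I6 reads
c19: I4 writes R4
c20: I5 reads
c23: I5 exec-done
c24: I5 writes R3
c25: I6 exec-done
c26: I6 writes R1

cycle = 14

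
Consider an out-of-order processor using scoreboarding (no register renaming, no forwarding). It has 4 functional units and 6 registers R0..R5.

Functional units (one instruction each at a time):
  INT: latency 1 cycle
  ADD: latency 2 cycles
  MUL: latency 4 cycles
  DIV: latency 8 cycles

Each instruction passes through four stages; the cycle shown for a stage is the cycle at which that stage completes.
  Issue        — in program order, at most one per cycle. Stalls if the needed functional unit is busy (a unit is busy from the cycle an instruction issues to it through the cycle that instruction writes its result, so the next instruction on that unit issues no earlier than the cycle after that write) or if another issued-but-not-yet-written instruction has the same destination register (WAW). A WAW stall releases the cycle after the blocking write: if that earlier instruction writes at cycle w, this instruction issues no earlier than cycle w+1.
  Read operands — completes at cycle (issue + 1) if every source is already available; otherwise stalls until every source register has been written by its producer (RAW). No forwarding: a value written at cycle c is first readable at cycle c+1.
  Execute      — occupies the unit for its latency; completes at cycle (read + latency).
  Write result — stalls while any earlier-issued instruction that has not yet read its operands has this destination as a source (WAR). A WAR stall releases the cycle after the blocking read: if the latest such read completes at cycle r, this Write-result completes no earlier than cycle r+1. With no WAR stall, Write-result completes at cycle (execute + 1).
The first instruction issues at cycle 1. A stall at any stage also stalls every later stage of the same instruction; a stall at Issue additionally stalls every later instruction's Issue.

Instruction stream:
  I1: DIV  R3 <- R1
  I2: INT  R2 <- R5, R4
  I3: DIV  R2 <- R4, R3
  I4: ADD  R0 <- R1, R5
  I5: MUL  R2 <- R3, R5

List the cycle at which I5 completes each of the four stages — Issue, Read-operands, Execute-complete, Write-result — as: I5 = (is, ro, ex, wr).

I1: IS=1 RO=2 EX=10 WR=11
I2: IS=2 RO=3 EX=4 WR=5
I3: IS=12 RO=13 EX=21 WR=22  [struct: DIV busy until I1 writes@11]
I4: IS=13 RO=14 EX=16 WR=17
I5: IS=23 RO=24 EX=28 WR=29  [WAW R2: wait I3 write@22]

I5 = (23, 24, 28, 29)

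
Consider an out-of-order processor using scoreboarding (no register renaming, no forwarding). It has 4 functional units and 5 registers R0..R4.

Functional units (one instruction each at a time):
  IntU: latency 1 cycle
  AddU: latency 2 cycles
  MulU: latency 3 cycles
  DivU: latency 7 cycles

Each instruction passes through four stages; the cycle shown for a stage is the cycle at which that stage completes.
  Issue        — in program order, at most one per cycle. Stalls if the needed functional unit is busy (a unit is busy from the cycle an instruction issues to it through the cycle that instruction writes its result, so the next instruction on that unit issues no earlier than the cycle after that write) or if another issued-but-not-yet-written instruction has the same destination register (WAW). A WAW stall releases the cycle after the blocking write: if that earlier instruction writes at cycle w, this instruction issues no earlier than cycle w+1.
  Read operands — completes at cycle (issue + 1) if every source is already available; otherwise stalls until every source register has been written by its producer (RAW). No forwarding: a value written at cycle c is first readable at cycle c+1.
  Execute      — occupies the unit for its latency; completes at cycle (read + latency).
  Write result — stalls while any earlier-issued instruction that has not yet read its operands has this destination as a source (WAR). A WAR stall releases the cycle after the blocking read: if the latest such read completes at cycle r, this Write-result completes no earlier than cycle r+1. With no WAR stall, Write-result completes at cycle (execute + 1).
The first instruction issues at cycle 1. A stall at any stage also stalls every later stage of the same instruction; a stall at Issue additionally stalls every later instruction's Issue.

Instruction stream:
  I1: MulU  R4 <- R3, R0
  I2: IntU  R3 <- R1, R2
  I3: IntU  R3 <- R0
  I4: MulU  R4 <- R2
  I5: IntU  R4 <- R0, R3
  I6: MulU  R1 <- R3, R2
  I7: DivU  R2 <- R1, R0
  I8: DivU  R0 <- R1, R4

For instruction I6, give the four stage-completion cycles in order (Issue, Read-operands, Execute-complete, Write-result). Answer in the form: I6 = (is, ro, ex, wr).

I1: IS=1 RO=2 EX=5 WR=6
I2: IS=2 RO=3 EX=4 WR=5
I3: IS=6 RO=7 EX=8 WR=9  [struct: IntU busy until I2 writes@5]
I4: IS=7 RO=8 EX=11 WR=12
I5: IS=13 RO=14 EX=15 WR=16  [WAW R4: wait I4 write@12]
I6: IS=14 RO=15 EX=18 WR=19
I7: IS=15 RO=20 EX=27 WR=28  [RAW R1: wait I6 write@19]
I8: IS=29 RO=30 EX=37 WR=38  [struct: DivU busy until I7 writes@28]

I6 = (14, 15, 18, 19)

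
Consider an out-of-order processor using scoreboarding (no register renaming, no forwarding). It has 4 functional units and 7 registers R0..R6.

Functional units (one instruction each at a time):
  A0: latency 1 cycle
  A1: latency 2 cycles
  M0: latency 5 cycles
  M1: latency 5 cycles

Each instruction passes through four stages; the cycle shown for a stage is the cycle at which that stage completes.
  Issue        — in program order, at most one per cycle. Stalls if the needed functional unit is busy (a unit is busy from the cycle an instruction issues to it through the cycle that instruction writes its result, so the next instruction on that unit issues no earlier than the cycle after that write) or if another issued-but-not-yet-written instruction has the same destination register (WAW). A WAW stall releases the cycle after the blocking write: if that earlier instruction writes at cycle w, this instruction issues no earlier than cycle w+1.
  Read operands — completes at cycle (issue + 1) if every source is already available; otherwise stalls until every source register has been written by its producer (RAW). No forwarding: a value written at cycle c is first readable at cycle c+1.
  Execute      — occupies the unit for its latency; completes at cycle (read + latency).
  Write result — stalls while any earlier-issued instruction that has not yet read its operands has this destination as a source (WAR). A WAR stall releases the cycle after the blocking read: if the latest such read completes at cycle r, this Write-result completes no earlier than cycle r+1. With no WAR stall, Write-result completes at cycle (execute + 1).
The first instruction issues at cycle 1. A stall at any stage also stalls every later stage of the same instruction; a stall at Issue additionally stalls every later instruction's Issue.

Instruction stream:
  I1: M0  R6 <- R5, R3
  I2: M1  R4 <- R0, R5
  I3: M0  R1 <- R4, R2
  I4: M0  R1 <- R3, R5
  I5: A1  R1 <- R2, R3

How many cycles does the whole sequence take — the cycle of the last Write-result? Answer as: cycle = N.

cycle = 29

  I1 | 1 | 2 | 7 | 8
  I2 | 2 | 3 | 8 | 9
  I3 | 9 | 10 | 15 | 16   struct: M0 busy until I1 writes@8
  I4 | 17 | 18 | 23 | 24   struct: M0 busy until I3 writes@16
  I5 | 25 | 26 | 28 | 29   WAW R1: wait I4 write@24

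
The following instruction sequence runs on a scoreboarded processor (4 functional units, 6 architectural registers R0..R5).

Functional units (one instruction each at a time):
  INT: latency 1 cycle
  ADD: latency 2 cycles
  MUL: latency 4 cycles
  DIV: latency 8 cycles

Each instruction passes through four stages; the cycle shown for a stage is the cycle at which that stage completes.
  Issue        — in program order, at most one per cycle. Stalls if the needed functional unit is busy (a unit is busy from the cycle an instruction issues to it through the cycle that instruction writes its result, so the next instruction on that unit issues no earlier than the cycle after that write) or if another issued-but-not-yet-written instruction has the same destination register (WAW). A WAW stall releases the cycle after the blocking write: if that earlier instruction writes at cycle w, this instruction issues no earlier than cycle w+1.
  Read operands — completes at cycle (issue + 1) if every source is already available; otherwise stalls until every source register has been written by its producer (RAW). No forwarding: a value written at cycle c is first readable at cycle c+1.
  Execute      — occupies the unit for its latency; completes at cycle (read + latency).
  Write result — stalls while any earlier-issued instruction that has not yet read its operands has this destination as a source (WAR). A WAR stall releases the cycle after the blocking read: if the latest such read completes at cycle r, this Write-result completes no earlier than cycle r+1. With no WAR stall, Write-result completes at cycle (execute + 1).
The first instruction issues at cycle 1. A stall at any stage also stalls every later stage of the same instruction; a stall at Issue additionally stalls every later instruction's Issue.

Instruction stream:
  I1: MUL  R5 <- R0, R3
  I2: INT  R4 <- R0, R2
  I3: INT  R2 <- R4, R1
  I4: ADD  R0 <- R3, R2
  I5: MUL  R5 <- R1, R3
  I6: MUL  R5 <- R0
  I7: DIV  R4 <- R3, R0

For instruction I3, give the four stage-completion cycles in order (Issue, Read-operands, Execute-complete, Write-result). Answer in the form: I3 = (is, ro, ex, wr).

c1: I1 issues→MUL
c2: I1 reads, I2 issues→INT
c3: I2 reads
c4: I2 exec-done
c5: I2 writes R4
c6: I1 exec-done, I3 issues→INT
c7: I1 writes R5, I3 reads, I4 issues→ADD
c8: I3 exec-done, I5 issues→MUL
c9: I3 writes R2, I5 reads
c10: I4 reads
c12: I4 exec-done
c13: I4 writes R0, I5 exec-done
c14: I5 writes R5
c15: I6 issues→MUL
c16: I6 reads, I7 issues→DIV
c17: I7 reads
c20: I6 exec-done
c21: I6 writes R5
c25: I7 exec-done
c26: I7 writes R4

I3 = (6, 7, 8, 9)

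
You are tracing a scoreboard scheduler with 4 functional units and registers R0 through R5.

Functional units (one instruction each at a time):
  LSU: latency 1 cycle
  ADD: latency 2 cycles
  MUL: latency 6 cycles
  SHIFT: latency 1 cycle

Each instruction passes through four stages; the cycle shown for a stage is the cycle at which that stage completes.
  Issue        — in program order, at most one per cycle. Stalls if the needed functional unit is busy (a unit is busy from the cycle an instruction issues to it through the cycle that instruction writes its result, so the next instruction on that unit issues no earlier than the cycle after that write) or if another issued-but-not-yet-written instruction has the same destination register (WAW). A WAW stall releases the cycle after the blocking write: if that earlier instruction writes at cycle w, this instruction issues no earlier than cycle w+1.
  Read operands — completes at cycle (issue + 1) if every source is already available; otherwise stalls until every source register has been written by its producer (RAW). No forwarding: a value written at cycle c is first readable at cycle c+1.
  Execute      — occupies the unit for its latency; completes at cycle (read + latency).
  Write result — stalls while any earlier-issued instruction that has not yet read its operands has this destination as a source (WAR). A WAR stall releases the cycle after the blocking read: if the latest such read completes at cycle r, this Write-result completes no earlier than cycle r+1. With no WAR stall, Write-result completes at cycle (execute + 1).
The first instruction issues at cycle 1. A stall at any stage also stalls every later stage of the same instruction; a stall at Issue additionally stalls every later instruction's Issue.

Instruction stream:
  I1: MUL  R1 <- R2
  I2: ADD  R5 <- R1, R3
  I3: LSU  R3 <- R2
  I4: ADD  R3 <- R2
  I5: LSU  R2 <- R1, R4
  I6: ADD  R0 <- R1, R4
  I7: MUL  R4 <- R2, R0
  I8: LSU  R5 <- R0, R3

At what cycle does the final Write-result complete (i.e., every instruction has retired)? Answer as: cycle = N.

cycle = 31

c1: I1→MUL
c2: I1 RO; I2→ADD
c3: I3→LSU
c4: I3 RO
c5: I3 EX
c8: I1 EX
c9: I1 WR R1
c10: I2 RO
c11: I3 WR R3
c12: I2 EX
c13: I2 WR R5
c14: I4→ADD
c15: I4 RO; I5→LSU
c16: I5 RO
c17: I4 EX; I5 EX
c18: I4 WR R3; I5 WR R2
c19: I6→ADD
c20: I6 RO; I7→MUL
c21: I8→LSU
c22: I6 EX
c23: I6 WR R0
c24: I7 RO; I8 RO
c25: I8 EX
c26: I8 WR R5
c30: I7 EX
c31: I7 WR R4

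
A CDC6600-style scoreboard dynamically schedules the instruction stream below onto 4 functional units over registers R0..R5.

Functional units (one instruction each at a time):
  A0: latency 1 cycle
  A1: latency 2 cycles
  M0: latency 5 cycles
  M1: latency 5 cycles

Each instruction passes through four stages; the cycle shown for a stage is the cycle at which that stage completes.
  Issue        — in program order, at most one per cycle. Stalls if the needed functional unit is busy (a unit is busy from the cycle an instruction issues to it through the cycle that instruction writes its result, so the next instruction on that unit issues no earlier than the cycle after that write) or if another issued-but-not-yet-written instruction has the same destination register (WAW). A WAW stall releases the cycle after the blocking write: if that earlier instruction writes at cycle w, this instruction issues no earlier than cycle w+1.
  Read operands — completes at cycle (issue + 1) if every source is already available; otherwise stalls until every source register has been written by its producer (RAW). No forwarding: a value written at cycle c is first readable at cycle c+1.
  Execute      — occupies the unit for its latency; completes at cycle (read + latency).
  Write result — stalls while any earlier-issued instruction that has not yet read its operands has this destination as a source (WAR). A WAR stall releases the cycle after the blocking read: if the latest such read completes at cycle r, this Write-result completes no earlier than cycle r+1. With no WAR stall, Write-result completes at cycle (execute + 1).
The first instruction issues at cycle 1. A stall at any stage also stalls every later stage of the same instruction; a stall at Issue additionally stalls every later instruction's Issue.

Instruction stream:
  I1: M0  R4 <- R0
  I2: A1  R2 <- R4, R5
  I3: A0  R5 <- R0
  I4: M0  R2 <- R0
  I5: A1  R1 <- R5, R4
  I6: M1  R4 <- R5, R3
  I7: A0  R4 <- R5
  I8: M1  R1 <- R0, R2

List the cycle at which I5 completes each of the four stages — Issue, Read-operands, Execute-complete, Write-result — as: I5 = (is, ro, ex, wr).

I1 -> (1, 2, 7, 8)
I2 -> (2, 9, 11, 12)  // RAW R4: wait I1 write@8
I3 -> (3, 4, 5, 10)  // WAR R5: wait I2 read@9
I4 -> (13, 14, 19, 20)  // WAW R2: wait I2 write@12
I5 -> (14, 15, 17, 18)
I6 -> (15, 16, 21, 22)
I7 -> (23, 24, 25, 26)  // WAW R4: wait I6 write@22
I8 -> (24, 25, 30, 31)

I5 = (14, 15, 17, 18)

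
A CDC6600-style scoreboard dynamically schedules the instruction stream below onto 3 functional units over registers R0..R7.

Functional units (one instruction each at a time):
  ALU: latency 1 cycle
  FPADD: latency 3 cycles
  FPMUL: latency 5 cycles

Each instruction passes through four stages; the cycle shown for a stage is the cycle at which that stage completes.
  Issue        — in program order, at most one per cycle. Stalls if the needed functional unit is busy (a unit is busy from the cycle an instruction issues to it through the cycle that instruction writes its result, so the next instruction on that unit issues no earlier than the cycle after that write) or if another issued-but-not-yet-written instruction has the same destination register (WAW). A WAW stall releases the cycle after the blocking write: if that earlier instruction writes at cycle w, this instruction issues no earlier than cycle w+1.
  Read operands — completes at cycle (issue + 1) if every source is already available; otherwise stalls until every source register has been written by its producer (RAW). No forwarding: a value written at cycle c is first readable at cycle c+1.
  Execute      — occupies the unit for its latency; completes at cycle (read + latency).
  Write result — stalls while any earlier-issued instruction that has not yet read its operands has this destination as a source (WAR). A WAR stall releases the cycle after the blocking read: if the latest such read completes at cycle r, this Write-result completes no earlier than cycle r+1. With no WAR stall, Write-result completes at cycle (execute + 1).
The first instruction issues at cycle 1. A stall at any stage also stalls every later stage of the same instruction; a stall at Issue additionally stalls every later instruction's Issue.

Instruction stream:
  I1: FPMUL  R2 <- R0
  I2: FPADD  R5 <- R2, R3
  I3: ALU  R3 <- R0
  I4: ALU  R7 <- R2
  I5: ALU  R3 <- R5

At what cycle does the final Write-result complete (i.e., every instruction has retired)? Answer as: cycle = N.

cycle = 18

cycle 1: I1→FPMUL
cycle 2: I1 RO; I2→FPADD
cycle 3: I3→ALU
cycle 4: I3 RO
cycle 5: I3 EX
cycle 7: I1 EX
cycle 8: I1 WR R2
cycle 9: I2 RO
cycle 10: I3 WR R3
cycle 11: I4→ALU
cycle 12: I2 EX; I4 RO
cycle 13: I2 WR R5; I4 EX
cycle 14: I4 WR R7
cycle 15: I5→ALU
cycle 16: I5 RO
cycle 17: I5 EX
cycle 18: I5 WR R3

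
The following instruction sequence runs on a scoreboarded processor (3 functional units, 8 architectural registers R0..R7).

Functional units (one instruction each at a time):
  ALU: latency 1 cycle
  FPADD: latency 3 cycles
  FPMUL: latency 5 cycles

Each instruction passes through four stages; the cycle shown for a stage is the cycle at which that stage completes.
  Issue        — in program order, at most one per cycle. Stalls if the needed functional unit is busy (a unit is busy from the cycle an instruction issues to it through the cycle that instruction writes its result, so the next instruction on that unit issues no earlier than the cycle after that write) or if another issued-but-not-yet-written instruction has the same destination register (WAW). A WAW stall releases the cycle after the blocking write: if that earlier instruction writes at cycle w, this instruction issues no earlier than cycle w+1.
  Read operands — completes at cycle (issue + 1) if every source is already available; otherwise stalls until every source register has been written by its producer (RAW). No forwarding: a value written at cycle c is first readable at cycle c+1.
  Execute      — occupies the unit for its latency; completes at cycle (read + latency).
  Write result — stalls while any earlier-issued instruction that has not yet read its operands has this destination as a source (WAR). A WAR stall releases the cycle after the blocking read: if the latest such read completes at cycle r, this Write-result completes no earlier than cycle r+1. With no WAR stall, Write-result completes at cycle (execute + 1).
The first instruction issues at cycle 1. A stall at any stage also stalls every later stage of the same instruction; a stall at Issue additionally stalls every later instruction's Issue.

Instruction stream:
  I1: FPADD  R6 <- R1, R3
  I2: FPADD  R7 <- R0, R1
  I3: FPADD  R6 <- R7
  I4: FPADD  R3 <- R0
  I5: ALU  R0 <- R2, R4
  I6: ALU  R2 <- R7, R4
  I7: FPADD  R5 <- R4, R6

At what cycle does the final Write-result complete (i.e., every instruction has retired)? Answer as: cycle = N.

cycle = 30

  I1 | 1 | 2 | 5 | 6
  I2 | 7 | 8 | 11 | 12   struct: FPADD busy until I1 writes@6
  I3 | 13 | 14 | 17 | 18   struct: FPADD busy until I2 writes@12
  I4 | 19 | 20 | 23 | 24   struct: FPADD busy until I3 writes@18
  I5 | 20 | 21 | 22 | 23
  I6 | 24 | 25 | 26 | 27   struct: ALU busy until I5 writes@23
  I7 | 25 | 26 | 29 | 30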